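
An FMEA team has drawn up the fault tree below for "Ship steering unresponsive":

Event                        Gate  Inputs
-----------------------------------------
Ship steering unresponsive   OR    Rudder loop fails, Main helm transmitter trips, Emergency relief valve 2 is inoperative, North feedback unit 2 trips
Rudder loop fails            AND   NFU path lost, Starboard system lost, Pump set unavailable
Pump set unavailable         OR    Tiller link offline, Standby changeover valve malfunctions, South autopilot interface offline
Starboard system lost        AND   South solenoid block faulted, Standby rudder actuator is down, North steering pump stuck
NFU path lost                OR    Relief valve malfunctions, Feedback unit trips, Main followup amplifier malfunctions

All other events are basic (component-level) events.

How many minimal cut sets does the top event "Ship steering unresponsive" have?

12

NFU path lost [OR]: union of children's cut sets → 3 cut set(s).
Starboard system lost [AND]: one cut set from each child combined → 1 × 1 × 1 = 1 cut set(s).
Pump set unavailable [OR]: union of children's cut sets → 3 cut set(s).
Rudder loop fails [AND]: one cut set from each child combined → 3 × 1 × 3 = 9 cut set(s).
Ship steering unresponsive [OR]: union of children's cut sets → 12 cut set(s).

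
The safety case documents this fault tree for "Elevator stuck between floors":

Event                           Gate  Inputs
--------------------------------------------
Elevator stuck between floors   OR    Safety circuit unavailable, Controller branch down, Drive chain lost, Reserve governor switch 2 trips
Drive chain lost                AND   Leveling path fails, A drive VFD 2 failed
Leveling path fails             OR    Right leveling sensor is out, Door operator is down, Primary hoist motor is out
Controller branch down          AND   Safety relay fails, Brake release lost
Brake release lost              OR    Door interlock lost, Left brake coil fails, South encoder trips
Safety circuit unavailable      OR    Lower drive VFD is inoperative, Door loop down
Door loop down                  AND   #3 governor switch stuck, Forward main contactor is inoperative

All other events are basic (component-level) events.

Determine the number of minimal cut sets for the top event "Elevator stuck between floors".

9

Door loop down [AND]: one cut set from each child combined → 1 × 1 = 1 cut set(s).
Safety circuit unavailable [OR]: union of children's cut sets → 2 cut set(s).
Brake release lost [OR]: union of children's cut sets → 3 cut set(s).
Controller branch down [AND]: one cut set from each child combined → 1 × 3 = 3 cut set(s).
Leveling path fails [OR]: union of children's cut sets → 3 cut set(s).
Drive chain lost [AND]: one cut set from each child combined → 3 × 1 = 3 cut set(s).
Elevator stuck between floors [OR]: union of children's cut sets → 9 cut set(s).
Minimal cut sets: {Lower drive VFD is inoperative}; {#3 governor switch stuck, Forward main contactor is inoperative}; {Door interlock lost, Safety relay fails}; {Left brake coil fails, Safety relay fails}; {Safety relay fails, South encoder trips}; {A drive VFD 2 failed, Right leveling sensor is out}; {A drive VFD 2 failed, Door operator is down}; {A drive VFD 2 failed, Primary hoist motor is out}; {Reserve governor switch 2 trips}.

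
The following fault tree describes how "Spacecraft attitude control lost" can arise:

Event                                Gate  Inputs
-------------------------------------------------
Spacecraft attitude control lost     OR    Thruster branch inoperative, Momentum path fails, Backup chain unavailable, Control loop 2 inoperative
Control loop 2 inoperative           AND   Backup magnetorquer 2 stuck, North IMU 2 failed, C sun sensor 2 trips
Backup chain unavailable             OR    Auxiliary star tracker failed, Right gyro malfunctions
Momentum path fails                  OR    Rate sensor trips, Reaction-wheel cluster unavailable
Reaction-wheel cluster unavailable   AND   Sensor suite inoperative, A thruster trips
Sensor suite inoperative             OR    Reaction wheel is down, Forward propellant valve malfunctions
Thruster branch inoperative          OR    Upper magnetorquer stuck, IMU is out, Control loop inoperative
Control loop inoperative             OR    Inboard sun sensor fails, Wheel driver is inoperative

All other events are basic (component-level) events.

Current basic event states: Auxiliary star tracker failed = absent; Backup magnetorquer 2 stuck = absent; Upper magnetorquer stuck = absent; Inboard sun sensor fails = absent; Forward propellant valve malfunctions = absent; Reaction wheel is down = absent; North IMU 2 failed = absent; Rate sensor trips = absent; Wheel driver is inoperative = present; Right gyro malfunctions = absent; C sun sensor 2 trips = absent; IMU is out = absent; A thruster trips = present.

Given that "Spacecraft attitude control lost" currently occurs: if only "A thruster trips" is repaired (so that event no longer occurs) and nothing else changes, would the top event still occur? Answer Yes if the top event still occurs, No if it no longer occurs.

Yes

Counterfactual: set "A thruster trips" to not occurred.
Control loop inoperative [OR]: Inboard sun sensor fails=not, Wheel driver is inoperative=occurs → at least one input occurs → occurs.
Thruster branch inoperative [OR]: Upper magnetorquer stuck=not, IMU is out=not, Control loop inoperative=occurs → at least one input occurs → occurs.
Sensor suite inoperative [OR]: Reaction wheel is down=not, Forward propellant valve malfunctions=not → no input occurs → does not occur.
Reaction-wheel cluster unavailable [AND]: Sensor suite inoperative=not, A thruster trips=not → not all inputs occur → does not occur.
Momentum path fails [OR]: Rate sensor trips=not, Reaction-wheel cluster unavailable=not → no input occurs → does not occur.
Backup chain unavailable [OR]: Auxiliary star tracker failed=not, Right gyro malfunctions=not → no input occurs → does not occur.
Control loop 2 inoperative [AND]: Backup magnetorquer 2 stuck=not, North IMU 2 failed=not, C sun sensor 2 trips=not → not all inputs occur → does not occur.
Spacecraft attitude control lost [OR]: Thruster branch inoperative=occurs, Momentum path fails=not, Backup chain unavailable=not, Control loop 2 inoperative=not → at least one input occurs → occurs.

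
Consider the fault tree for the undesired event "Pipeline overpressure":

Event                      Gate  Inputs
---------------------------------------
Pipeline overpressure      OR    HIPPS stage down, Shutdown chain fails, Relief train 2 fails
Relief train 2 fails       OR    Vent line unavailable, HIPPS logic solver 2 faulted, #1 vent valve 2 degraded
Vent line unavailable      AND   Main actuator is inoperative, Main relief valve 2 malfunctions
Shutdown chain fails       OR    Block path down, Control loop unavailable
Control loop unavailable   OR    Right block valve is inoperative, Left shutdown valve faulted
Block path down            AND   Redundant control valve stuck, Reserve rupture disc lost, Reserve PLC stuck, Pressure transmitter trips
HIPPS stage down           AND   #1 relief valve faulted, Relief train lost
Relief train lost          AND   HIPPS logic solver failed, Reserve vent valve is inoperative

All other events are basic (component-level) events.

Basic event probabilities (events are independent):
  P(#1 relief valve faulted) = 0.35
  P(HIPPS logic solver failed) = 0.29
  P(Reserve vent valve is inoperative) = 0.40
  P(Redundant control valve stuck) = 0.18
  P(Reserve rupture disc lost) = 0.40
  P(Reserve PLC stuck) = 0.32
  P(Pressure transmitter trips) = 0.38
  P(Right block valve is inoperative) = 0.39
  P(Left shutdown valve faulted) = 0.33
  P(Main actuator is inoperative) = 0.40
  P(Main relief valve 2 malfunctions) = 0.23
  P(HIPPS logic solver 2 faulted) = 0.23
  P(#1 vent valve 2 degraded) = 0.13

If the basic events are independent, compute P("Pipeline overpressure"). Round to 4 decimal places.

0.7636

P(Relief train lost) [AND] = 0.29 × 0.40 = 0.116000
P(HIPPS stage down) [AND] = 0.35 × 0.116000 = 0.040600
P(Block path down) [AND] = 0.18 × 0.40 × 0.32 × 0.38 = 0.008755
P(Control loop unavailable) [OR] = 1 − (1−0.39) × (1−0.33) = 0.591300
P(Shutdown chain fails) [OR] = 1 − (1−0.008755) × (1−0.591300) = 0.594878
P(Vent line unavailable) [AND] = 0.40 × 0.23 = 0.092000
P(Relief train 2 fails) [OR] = 1 − (1−0.092000) × (1−0.23) × (1−0.13) = 0.391731
P(Pipeline overpressure) [OR] = 1 − (1−0.040600) × (1−0.594878) × (1−0.391731) = 0.763582
Rounded to 4 decimal places: P(Pipeline overpressure) ≈ 0.7636.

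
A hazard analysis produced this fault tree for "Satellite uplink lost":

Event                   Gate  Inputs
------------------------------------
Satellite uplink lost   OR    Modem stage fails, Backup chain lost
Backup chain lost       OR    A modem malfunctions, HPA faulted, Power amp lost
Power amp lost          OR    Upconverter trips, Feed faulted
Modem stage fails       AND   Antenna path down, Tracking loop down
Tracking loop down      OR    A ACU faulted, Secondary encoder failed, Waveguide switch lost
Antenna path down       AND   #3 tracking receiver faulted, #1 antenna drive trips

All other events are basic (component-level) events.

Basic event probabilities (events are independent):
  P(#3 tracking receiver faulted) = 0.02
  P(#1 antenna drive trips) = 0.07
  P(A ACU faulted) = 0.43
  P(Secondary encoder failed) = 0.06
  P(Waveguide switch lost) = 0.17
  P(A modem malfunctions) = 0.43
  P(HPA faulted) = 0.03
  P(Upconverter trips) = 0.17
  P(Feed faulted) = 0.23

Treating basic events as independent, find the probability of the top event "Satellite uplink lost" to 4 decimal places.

0.6469

P(Antenna path down) [AND] = 0.02 × 0.07 = 0.001400
P(Tracking loop down) [OR] = 1 − (1−0.43) × (1−0.06) × (1−0.17) = 0.555286
P(Modem stage fails) [AND] = 0.001400 × 0.555286 = 0.000777
P(Power amp lost) [OR] = 1 − (1−0.17) × (1−0.23) = 0.360900
P(Backup chain lost) [OR] = 1 − (1−0.43) × (1−0.03) × (1−0.360900) = 0.646642
P(Satellite uplink lost) [OR] = 1 − (1−0.000777) × (1−0.646642) = 0.646917
Rounded to 4 decimal places: P(Satellite uplink lost) ≈ 0.6469.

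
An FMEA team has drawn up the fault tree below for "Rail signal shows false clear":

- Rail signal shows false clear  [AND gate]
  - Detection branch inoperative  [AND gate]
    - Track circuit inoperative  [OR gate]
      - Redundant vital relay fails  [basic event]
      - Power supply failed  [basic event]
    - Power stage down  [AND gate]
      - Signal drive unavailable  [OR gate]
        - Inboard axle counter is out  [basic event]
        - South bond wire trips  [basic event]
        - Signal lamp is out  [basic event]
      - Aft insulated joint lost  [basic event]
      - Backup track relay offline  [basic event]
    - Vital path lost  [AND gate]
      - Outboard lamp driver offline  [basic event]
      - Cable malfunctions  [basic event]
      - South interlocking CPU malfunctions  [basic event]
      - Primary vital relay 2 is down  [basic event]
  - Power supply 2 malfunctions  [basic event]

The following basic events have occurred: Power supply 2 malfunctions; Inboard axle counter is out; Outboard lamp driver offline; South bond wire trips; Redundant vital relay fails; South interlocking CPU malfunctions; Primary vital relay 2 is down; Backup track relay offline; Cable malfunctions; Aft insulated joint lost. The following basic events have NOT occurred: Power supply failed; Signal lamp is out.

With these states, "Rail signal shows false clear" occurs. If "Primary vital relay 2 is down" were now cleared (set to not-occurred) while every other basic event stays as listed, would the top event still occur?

No

Counterfactual: set "Primary vital relay 2 is down" to not occurred.
Track circuit inoperative [OR]: Redundant vital relay fails=occurs, Power supply failed=not → at least one input occurs → occurs.
Signal drive unavailable [OR]: Inboard axle counter is out=occurs, South bond wire trips=occurs, Signal lamp is out=not → at least one input occurs → occurs.
Power stage down [AND]: Signal drive unavailable=occurs, Aft insulated joint lost=occurs, Backup track relay offline=occurs → all inputs occur → occurs.
Vital path lost [AND]: Outboard lamp driver offline=occurs, Cable malfunctions=occurs, South interlocking CPU malfunctions=occurs, Primary vital relay 2 is down=not → not all inputs occur → does not occur.
Detection branch inoperative [AND]: Track circuit inoperative=occurs, Power stage down=occurs, Vital path lost=not → not all inputs occur → does not occur.
Rail signal shows false clear [AND]: Detection branch inoperative=not, Power supply 2 malfunctions=occurs → not all inputs occur → does not occur.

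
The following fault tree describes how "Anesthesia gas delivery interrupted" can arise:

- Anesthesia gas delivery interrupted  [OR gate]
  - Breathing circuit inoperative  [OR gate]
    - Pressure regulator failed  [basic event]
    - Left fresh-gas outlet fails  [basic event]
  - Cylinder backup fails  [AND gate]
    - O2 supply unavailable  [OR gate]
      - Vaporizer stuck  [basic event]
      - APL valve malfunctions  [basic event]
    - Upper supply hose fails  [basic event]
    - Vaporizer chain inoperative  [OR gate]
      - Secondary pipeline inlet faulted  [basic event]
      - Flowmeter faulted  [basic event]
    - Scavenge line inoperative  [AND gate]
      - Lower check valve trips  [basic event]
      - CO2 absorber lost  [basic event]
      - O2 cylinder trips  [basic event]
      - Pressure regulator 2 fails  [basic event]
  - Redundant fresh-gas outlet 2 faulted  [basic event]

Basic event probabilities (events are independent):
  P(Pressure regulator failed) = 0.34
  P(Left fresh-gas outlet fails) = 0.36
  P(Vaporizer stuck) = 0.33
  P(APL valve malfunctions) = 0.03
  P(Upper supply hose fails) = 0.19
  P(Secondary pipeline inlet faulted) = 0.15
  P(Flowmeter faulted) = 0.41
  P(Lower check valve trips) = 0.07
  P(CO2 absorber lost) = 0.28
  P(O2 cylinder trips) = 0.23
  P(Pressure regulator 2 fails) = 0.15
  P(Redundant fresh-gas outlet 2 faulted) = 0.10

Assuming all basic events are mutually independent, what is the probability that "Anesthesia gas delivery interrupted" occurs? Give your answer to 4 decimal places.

0.6198

P(Breathing circuit inoperative) [OR] = 1 − (1−0.34) × (1−0.36) = 0.577600
P(O2 supply unavailable) [OR] = 1 − (1−0.33) × (1−0.03) = 0.350100
P(Vaporizer chain inoperative) [OR] = 1 − (1−0.15) × (1−0.41) = 0.498500
P(Scavenge line inoperative) [AND] = 0.07 × 0.28 × 0.23 × 0.15 = 0.000676
P(Cylinder backup fails) [AND] = 0.350100 × 0.19 × 0.498500 × 0.000676 = 0.000022
P(Anesthesia gas delivery interrupted) [OR] = 1 − (1−0.577600) × (1−0.000022) × (1−0.10) = 0.619848
Rounded to 4 decimal places: P(Anesthesia gas delivery interrupted) ≈ 0.6198.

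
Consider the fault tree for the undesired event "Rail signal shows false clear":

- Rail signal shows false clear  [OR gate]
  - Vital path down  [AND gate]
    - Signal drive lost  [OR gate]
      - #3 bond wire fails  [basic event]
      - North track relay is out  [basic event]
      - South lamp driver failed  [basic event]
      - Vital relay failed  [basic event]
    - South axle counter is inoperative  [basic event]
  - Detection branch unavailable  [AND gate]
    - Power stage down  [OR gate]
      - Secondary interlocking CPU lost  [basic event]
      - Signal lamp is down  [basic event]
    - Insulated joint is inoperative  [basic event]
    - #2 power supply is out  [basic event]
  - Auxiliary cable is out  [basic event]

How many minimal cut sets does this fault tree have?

7

Signal drive lost [OR]: union of children's cut sets → 4 cut set(s).
Vital path down [AND]: one cut set from each child combined → 4 × 1 = 4 cut set(s).
Power stage down [OR]: union of children's cut sets → 2 cut set(s).
Detection branch unavailable [AND]: one cut set from each child combined → 2 × 1 × 1 = 2 cut set(s).
Rail signal shows false clear [OR]: union of children's cut sets → 7 cut set(s).
Minimal cut sets: {#3 bond wire fails, South axle counter is inoperative}; {North track relay is out, South axle counter is inoperative}; {South axle counter is inoperative, South lamp driver failed}; {South axle counter is inoperative, Vital relay failed}; {#2 power supply is out, Insulated joint is inoperative, Secondary interlocking CPU lost}; {#2 power supply is out, Insulated joint is inoperative, Signal lamp is down}; {Auxiliary cable is out}.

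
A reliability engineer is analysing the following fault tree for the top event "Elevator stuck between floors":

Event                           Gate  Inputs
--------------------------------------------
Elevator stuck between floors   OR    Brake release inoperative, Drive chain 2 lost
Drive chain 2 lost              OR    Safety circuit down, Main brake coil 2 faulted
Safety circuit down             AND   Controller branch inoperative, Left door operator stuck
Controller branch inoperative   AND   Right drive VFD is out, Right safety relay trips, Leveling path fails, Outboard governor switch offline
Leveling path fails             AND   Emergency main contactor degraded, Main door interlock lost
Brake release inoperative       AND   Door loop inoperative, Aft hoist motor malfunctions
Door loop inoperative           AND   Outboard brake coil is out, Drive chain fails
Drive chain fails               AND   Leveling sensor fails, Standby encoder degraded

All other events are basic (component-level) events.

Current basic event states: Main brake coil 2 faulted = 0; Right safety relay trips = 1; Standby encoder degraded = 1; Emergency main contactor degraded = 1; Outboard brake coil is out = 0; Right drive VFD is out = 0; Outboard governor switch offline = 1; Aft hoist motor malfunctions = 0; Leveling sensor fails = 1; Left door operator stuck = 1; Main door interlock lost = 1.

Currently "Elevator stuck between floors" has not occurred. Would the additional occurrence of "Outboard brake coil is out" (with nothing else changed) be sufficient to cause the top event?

Counterfactual: set "Outboard brake coil is out" to occurred.
Drive chain fails [AND]: Leveling sensor fails=occurs, Standby encoder degraded=occurs → all inputs occur → occurs.
Door loop inoperative [AND]: Outboard brake coil is out=occurs, Drive chain fails=occurs → all inputs occur → occurs.
Brake release inoperative [AND]: Door loop inoperative=occurs, Aft hoist motor malfunctions=not → not all inputs occur → does not occur.
Leveling path fails [AND]: Emergency main contactor degraded=occurs, Main door interlock lost=occurs → all inputs occur → occurs.
Controller branch inoperative [AND]: Right drive VFD is out=not, Right safety relay trips=occurs, Leveling path fails=occurs, Outboard governor switch offline=occurs → not all inputs occur → does not occur.
Safety circuit down [AND]: Controller branch inoperative=not, Left door operator stuck=occurs → not all inputs occur → does not occur.
Drive chain 2 lost [OR]: Safety circuit down=not, Main brake coil 2 faulted=not → no input occurs → does not occur.
Elevator stuck between floors [OR]: Brake release inoperative=not, Drive chain 2 lost=not → no input occurs → does not occur.

No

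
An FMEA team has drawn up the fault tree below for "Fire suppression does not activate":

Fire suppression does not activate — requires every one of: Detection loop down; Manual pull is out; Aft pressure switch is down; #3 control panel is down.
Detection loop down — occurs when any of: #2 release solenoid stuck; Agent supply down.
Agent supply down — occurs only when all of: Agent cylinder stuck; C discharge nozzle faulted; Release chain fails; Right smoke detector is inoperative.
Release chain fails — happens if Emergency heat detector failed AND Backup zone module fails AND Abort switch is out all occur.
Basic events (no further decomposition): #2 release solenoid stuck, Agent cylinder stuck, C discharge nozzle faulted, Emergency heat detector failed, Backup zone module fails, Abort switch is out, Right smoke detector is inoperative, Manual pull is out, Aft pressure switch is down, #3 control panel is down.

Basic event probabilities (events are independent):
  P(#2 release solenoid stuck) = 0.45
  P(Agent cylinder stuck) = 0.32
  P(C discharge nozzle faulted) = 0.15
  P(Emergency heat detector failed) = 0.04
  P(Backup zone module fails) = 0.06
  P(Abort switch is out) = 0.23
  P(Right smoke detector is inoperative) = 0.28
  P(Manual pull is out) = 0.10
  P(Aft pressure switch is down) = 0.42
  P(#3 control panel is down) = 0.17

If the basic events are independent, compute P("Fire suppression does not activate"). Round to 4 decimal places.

P(Release chain fails) [AND] = 0.04 × 0.06 × 0.23 = 0.000552
P(Agent supply down) [AND] = 0.32 × 0.15 × 0.000552 × 0.28 = 0.000007
P(Detection loop down) [OR] = 1 − (1−0.45) × (1−0.000007) = 0.450004
P(Fire suppression does not activate) [AND] = 0.450004 × 0.10 × 0.42 × 0.17 = 0.003213
Rounded to 4 decimal places: P(Fire suppression does not activate) ≈ 0.0032.

0.0032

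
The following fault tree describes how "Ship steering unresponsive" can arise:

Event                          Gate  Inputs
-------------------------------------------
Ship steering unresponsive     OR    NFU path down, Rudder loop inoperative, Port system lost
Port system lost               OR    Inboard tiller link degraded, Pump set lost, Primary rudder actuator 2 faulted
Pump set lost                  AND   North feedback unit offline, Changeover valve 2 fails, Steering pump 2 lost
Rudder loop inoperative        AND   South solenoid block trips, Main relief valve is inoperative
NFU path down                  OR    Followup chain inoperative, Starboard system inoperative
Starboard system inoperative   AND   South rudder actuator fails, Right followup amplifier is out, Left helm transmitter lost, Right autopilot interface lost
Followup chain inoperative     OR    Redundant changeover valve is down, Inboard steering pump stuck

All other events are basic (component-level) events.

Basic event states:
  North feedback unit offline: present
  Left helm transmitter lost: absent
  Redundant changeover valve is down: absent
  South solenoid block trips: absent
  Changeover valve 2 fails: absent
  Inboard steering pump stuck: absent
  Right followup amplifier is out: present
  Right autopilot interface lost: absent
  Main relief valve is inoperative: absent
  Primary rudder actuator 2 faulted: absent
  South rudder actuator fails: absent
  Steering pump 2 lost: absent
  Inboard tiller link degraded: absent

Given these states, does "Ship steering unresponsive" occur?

No

Followup chain inoperative [OR]: Redundant changeover valve is down=not, Inboard steering pump stuck=not → no input occurs → does not occur.
Starboard system inoperative [AND]: South rudder actuator fails=not, Right followup amplifier is out=occurs, Left helm transmitter lost=not, Right autopilot interface lost=not → not all inputs occur → does not occur.
NFU path down [OR]: Followup chain inoperative=not, Starboard system inoperative=not → no input occurs → does not occur.
Rudder loop inoperative [AND]: South solenoid block trips=not, Main relief valve is inoperative=not → not all inputs occur → does not occur.
Pump set lost [AND]: North feedback unit offline=occurs, Changeover valve 2 fails=not, Steering pump 2 lost=not → not all inputs occur → does not occur.
Port system lost [OR]: Inboard tiller link degraded=not, Pump set lost=not, Primary rudder actuator 2 faulted=not → no input occurs → does not occur.
Ship steering unresponsive [OR]: NFU path down=not, Rudder loop inoperative=not, Port system lost=not → no input occurs → does not occur.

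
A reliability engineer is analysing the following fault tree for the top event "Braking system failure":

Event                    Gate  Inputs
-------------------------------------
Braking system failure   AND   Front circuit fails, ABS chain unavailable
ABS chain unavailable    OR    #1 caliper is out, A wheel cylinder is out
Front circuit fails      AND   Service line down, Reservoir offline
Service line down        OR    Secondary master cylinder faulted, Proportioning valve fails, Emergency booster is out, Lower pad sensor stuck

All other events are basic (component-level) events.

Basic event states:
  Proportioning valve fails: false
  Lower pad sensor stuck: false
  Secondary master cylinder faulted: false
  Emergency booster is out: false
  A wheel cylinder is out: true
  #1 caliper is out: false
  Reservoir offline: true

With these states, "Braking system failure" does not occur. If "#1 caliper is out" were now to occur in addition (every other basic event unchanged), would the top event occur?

Counterfactual: set "#1 caliper is out" to occurred.
Service line down [OR]: Secondary master cylinder faulted=not, Proportioning valve fails=not, Emergency booster is out=not, Lower pad sensor stuck=not → no input occurs → does not occur.
Front circuit fails [AND]: Service line down=not, Reservoir offline=occurs → not all inputs occur → does not occur.
ABS chain unavailable [OR]: #1 caliper is out=occurs, A wheel cylinder is out=occurs → at least one input occurs → occurs.
Braking system failure [AND]: Front circuit fails=not, ABS chain unavailable=occurs → not all inputs occur → does not occur.

No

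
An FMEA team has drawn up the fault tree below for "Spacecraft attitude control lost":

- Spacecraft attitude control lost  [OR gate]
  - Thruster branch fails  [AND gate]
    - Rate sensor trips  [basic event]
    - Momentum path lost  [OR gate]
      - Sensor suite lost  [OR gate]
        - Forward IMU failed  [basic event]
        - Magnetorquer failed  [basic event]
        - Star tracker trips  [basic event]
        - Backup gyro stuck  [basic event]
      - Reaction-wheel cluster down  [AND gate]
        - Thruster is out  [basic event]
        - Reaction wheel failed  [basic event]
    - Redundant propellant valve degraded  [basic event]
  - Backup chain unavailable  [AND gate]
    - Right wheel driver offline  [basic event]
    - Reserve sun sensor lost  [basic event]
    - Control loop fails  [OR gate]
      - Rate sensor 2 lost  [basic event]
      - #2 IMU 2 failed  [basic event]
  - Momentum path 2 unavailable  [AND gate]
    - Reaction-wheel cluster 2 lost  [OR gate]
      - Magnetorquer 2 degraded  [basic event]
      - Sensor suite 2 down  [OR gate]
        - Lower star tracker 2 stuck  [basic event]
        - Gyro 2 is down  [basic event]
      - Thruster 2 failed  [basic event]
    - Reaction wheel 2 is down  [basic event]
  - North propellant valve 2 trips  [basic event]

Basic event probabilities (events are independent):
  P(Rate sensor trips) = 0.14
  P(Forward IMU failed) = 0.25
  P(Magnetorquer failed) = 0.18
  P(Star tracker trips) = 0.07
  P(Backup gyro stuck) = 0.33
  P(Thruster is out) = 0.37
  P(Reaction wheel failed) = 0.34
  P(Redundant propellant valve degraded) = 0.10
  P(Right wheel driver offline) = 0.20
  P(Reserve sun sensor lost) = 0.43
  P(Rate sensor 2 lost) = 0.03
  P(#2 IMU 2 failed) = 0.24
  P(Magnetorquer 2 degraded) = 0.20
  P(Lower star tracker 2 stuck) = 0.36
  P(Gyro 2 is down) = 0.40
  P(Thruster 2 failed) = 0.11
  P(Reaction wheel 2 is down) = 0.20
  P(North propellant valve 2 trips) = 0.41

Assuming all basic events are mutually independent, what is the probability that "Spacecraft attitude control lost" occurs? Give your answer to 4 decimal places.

0.5117

P(Sensor suite lost) [OR] = 1 − (1−0.25) × (1−0.18) × (1−0.07) × (1−0.33) = 0.616794
P(Reaction-wheel cluster down) [AND] = 0.37 × 0.34 = 0.125800
P(Momentum path lost) [OR] = 1 − (1−0.616794) × (1−0.125800) = 0.665001
P(Thruster branch fails) [AND] = 0.14 × 0.665001 × 0.10 = 0.009310
P(Control loop fails) [OR] = 1 − (1−0.03) × (1−0.24) = 0.262800
P(Backup chain unavailable) [AND] = 0.20 × 0.43 × 0.262800 = 0.022601
P(Sensor suite 2 down) [OR] = 1 − (1−0.36) × (1−0.40) = 0.616000
P(Reaction-wheel cluster 2 lost) [OR] = 1 − (1−0.20) × (1−0.616000) × (1−0.11) = 0.726592
P(Momentum path 2 unavailable) [AND] = 0.726592 × 0.20 = 0.145318
P(Spacecraft attitude control lost) [OR] = 1 − (1−0.009310) × (1−0.022601) × (1−0.145318) × (1−0.41) = 0.511723
Rounded to 4 decimal places: P(Spacecraft attitude control lost) ≈ 0.5117.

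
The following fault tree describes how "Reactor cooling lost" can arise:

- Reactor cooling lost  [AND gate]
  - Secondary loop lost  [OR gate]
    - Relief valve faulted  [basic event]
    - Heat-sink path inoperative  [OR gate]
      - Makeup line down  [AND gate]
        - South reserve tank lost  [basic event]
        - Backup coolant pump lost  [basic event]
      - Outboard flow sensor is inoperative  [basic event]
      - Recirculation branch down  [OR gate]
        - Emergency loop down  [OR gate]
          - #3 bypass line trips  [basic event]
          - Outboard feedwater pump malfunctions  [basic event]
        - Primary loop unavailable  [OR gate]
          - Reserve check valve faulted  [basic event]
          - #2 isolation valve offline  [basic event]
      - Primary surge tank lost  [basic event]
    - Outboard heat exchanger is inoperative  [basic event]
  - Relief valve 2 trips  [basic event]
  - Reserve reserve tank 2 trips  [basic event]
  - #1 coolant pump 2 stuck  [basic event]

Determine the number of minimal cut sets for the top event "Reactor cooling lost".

Makeup line down [AND]: one cut set from each child combined → 1 × 1 = 1 cut set(s).
Emergency loop down [OR]: union of children's cut sets → 2 cut set(s).
Primary loop unavailable [OR]: union of children's cut sets → 2 cut set(s).
Recirculation branch down [OR]: union of children's cut sets → 4 cut set(s).
Heat-sink path inoperative [OR]: union of children's cut sets → 7 cut set(s).
Secondary loop lost [OR]: union of children's cut sets → 9 cut set(s).
Reactor cooling lost [AND]: one cut set from each child combined → 9 × 1 × 1 × 1 = 9 cut set(s).
Minimal cut sets: {#1 coolant pump 2 stuck, Relief valve 2 trips, Relief valve faulted, Reserve reserve tank 2 trips}; {#1 coolant pump 2 stuck, Backup coolant pump lost, Relief valve 2 trips, Reserve reserve tank 2 trips, South reserve tank lost}; {#1 coolant pump 2 stuck, Outboard flow sensor is inoperative, Relief valve 2 trips, Reserve reserve tank 2 trips}; {#1 coolant pump 2 stuck, #3 bypass line trips, Relief valve 2 trips, Reserve reserve tank 2 trips}; {#1 coolant pump 2 stuck, Outboard feedwater pump malfunctions, Relief valve 2 trips, Reserve reserve tank 2 trips}; {#1 coolant pump 2 stuck, Relief valve 2 trips, Reserve check valve faulted, Reserve reserve tank 2 trips}; {#1 coolant pump 2 stuck, #2 isolation valve offline, Relief valve 2 trips, Reserve reserve tank 2 trips}; {#1 coolant pump 2 stuck, Primary surge tank lost, Relief valve 2 trips, Reserve reserve tank 2 trips}; {#1 coolant pump 2 stuck, Outboard heat exchanger is inoperative, Relief valve 2 trips, Reserve reserve tank 2 trips}.

9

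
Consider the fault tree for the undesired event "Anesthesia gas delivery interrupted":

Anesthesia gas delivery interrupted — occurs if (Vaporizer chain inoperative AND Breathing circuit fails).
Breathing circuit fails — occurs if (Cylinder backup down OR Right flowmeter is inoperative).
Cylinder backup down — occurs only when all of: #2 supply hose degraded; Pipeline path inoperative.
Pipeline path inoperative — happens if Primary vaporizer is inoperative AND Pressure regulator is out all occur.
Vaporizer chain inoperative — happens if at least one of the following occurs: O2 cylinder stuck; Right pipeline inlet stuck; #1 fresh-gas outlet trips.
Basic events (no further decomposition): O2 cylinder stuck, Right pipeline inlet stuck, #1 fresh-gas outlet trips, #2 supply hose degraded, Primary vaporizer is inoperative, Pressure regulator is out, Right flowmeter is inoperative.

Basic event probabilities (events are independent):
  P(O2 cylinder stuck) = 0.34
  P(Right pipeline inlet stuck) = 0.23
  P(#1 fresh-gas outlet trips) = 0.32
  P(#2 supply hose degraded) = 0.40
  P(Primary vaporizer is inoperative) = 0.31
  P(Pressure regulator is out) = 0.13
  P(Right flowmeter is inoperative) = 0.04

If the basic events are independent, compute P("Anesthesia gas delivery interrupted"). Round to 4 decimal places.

P(Vaporizer chain inoperative) [OR] = 1 − (1−0.34) × (1−0.23) × (1−0.32) = 0.654424
P(Pipeline path inoperative) [AND] = 0.31 × 0.13 = 0.040300
P(Cylinder backup down) [AND] = 0.40 × 0.040300 = 0.016120
P(Breathing circuit fails) [OR] = 1 − (1−0.016120) × (1−0.04) = 0.055475
P(Anesthesia gas delivery interrupted) [AND] = 0.654424 × 0.055475 = 0.036304
Rounded to 4 decimal places: P(Anesthesia gas delivery interrupted) ≈ 0.0363.

0.0363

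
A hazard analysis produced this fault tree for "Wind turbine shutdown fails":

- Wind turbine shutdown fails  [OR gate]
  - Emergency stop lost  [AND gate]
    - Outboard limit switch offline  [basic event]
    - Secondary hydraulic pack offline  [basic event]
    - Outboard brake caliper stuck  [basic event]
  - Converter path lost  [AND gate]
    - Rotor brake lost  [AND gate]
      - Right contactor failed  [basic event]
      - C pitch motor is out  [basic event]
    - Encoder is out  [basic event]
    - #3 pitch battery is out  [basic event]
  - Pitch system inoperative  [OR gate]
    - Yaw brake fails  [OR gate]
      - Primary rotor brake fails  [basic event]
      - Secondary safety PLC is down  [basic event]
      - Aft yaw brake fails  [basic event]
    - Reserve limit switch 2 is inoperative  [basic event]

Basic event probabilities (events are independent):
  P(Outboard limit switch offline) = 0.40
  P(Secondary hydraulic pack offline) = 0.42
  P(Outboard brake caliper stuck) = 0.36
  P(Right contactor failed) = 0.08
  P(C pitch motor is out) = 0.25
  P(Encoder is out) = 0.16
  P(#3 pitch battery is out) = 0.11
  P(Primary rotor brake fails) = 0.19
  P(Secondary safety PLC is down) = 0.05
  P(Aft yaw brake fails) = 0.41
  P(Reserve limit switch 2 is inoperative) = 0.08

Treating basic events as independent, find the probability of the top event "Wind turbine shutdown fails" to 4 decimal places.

P(Emergency stop lost) [AND] = 0.40 × 0.42 × 0.36 = 0.060480
P(Rotor brake lost) [AND] = 0.08 × 0.25 = 0.020000
P(Converter path lost) [AND] = 0.020000 × 0.16 × 0.11 = 0.000352
P(Yaw brake fails) [OR] = 1 − (1−0.19) × (1−0.05) × (1−0.41) = 0.545995
P(Pitch system inoperative) [OR] = 1 − (1−0.545995) × (1−0.08) = 0.582315
P(Wind turbine shutdown fails) [OR] = 1 − (1−0.060480) × (1−0.000352) × (1−0.582315) = 0.607715
Rounded to 4 decimal places: P(Wind turbine shutdown fails) ≈ 0.6077.

0.6077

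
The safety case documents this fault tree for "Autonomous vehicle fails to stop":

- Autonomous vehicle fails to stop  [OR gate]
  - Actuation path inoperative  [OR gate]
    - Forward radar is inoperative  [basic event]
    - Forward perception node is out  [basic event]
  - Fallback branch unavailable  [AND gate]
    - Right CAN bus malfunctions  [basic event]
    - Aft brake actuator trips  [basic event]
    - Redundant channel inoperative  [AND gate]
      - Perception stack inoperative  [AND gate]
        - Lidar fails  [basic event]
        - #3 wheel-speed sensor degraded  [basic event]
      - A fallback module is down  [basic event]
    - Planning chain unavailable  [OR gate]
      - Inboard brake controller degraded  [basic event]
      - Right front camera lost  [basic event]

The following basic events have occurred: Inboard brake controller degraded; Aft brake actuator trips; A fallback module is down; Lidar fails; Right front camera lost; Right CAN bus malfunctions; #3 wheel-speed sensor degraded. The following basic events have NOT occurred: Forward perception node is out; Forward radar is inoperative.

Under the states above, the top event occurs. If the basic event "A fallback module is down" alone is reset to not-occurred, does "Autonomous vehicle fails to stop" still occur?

No

Counterfactual: set "A fallback module is down" to not occurred.
Actuation path inoperative [OR]: Forward radar is inoperative=not, Forward perception node is out=not → no input occurs → does not occur.
Perception stack inoperative [AND]: Lidar fails=occurs, #3 wheel-speed sensor degraded=occurs → all inputs occur → occurs.
Redundant channel inoperative [AND]: Perception stack inoperative=occurs, A fallback module is down=not → not all inputs occur → does not occur.
Planning chain unavailable [OR]: Inboard brake controller degraded=occurs, Right front camera lost=occurs → at least one input occurs → occurs.
Fallback branch unavailable [AND]: Right CAN bus malfunctions=occurs, Aft brake actuator trips=occurs, Redundant channel inoperative=not, Planning chain unavailable=occurs → not all inputs occur → does not occur.
Autonomous vehicle fails to stop [OR]: Actuation path inoperative=not, Fallback branch unavailable=not → no input occurs → does not occur.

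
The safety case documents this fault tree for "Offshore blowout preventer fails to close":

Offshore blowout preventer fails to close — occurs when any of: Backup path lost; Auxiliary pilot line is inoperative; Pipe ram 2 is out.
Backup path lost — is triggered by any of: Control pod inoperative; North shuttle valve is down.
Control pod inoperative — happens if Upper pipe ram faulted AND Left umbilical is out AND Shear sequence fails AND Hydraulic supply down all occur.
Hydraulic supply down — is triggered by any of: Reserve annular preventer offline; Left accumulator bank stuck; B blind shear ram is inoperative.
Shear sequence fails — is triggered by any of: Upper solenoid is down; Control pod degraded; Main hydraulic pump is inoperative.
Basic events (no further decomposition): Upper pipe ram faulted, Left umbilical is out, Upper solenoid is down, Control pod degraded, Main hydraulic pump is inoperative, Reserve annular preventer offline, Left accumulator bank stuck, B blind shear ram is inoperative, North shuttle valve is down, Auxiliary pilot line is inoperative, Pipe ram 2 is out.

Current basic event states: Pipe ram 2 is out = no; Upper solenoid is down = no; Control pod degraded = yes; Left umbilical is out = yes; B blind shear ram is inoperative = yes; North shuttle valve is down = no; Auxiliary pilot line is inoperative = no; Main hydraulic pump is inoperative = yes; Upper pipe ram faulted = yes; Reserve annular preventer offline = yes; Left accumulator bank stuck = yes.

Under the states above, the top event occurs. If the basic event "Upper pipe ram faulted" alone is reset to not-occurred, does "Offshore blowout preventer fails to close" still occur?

Counterfactual: set "Upper pipe ram faulted" to not occurred.
Shear sequence fails [OR]: Upper solenoid is down=not, Control pod degraded=occurs, Main hydraulic pump is inoperative=occurs → at least one input occurs → occurs.
Hydraulic supply down [OR]: Reserve annular preventer offline=occurs, Left accumulator bank stuck=occurs, B blind shear ram is inoperative=occurs → at least one input occurs → occurs.
Control pod inoperative [AND]: Upper pipe ram faulted=not, Left umbilical is out=occurs, Shear sequence fails=occurs, Hydraulic supply down=occurs → not all inputs occur → does not occur.
Backup path lost [OR]: Control pod inoperative=not, North shuttle valve is down=not → no input occurs → does not occur.
Offshore blowout preventer fails to close [OR]: Backup path lost=not, Auxiliary pilot line is inoperative=not, Pipe ram 2 is out=not → no input occurs → does not occur.

No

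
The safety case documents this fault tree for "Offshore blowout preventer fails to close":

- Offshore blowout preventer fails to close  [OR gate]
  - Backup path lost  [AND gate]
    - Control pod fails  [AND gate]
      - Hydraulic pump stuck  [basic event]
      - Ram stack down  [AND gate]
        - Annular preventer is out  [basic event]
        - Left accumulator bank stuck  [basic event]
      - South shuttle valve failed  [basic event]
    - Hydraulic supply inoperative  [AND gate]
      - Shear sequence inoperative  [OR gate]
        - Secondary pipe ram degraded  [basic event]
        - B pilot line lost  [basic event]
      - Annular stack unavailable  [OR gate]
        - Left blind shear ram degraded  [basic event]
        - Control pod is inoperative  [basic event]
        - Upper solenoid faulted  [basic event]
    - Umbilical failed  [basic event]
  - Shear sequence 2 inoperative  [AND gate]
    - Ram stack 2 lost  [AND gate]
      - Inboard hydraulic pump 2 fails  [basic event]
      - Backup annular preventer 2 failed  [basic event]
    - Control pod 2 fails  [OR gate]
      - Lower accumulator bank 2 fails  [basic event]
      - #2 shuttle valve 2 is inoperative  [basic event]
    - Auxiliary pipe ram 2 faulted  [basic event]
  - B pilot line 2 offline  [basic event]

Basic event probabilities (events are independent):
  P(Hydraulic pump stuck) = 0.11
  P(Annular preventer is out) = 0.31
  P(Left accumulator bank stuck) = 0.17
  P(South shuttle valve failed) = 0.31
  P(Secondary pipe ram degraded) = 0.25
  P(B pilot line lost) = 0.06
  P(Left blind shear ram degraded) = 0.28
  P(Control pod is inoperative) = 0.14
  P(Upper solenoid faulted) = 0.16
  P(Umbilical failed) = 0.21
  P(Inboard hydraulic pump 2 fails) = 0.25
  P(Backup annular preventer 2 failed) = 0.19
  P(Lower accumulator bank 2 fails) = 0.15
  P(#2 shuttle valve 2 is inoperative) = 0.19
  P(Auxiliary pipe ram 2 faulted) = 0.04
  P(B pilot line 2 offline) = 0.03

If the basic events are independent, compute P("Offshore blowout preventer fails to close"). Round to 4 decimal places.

P(Ram stack down) [AND] = 0.31 × 0.17 = 0.052700
P(Control pod fails) [AND] = 0.11 × 0.052700 × 0.31 = 0.001797
P(Shear sequence inoperative) [OR] = 1 − (1−0.25) × (1−0.06) = 0.295000
P(Annular stack unavailable) [OR] = 1 − (1−0.28) × (1−0.14) × (1−0.16) = 0.479872
P(Hydraulic supply inoperative) [AND] = 0.295000 × 0.479872 = 0.141562
P(Backup path lost) [AND] = 0.001797 × 0.141562 × 0.21 = 0.000053
P(Ram stack 2 lost) [AND] = 0.25 × 0.19 = 0.047500
P(Control pod 2 fails) [OR] = 1 − (1−0.15) × (1−0.19) = 0.311500
P(Shear sequence 2 inoperative) [AND] = 0.047500 × 0.311500 × 0.04 = 0.000592
P(Offshore blowout preventer fails to close) [OR] = 1 − (1−0.000053) × (1−0.000592) × (1−0.03) = 0.030626
Rounded to 4 decimal places: P(Offshore blowout preventer fails to close) ≈ 0.0306.

0.0306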